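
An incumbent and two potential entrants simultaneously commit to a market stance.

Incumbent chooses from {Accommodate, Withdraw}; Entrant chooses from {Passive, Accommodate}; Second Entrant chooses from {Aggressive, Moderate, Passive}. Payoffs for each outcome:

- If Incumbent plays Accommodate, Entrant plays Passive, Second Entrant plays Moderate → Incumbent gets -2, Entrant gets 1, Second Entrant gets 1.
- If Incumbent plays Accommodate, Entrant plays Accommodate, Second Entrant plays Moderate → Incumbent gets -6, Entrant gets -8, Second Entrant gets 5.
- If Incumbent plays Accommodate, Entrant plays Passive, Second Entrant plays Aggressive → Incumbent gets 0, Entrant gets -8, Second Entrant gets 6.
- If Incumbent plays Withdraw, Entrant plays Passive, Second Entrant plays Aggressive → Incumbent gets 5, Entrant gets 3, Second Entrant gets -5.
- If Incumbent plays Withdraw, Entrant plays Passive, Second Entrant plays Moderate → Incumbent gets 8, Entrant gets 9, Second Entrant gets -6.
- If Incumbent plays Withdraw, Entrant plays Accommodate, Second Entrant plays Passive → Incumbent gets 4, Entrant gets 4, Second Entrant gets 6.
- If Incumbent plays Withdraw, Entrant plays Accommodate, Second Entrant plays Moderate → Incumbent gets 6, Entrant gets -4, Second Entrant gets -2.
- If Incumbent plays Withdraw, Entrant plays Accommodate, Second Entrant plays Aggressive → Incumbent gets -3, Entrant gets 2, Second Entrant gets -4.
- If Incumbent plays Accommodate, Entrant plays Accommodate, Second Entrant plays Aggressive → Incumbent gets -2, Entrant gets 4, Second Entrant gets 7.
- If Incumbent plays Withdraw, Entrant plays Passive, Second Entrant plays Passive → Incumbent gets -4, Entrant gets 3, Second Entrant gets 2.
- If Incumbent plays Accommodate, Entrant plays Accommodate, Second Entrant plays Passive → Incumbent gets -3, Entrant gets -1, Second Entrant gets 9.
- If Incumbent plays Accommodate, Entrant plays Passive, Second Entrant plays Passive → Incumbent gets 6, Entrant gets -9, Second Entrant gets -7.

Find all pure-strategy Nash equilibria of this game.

(Withdraw, Accommodate, Passive)

For each player, find the best response to each opponent profile; mutual best responses are the pure NE.
Incumbent against (Passive, Aggressive): payoffs 0, 5 → best response Withdraw.
Incumbent against (Passive, Moderate): payoffs -2, 8 → best response Withdraw.
Incumbent against (Passive, Passive): payoffs 6, -4 → best response Accommodate.
Incumbent against (Accommodate, Aggressive): payoffs -2, -3 → best response Accommodate.
Incumbent against (Accommodate, Moderate): payoffs -6, 6 → best response Withdraw.
Incumbent against (Accommodate, Passive): payoffs -3, 4 → best response Withdraw.
Entrant against (Accommodate, Aggressive): payoffs -8, 4 → best response Accommodate.
Entrant against (Accommodate, Moderate): payoffs 1, -8 → best response Passive.
Entrant against (Accommodate, Passive): payoffs -9, -1 → best response Accommodate.
Entrant against (Withdraw, Aggressive): payoffs 3, 2 → best response Passive.
Entrant against (Withdraw, Moderate): payoffs 9, -4 → best response Passive.
Entrant against (Withdraw, Passive): payoffs 3, 4 → best response Accommodate.
Second Entrant against (Accommodate, Passive): payoffs 6, 1, -7 → best response Aggressive.
Second Entrant against (Accommodate, Accommodate): payoffs 7, 5, 9 → best response Passive.
Second Entrant against (Withdraw, Passive): payoffs -5, -6, 2 → best response Passive.
Second Entrant against (Withdraw, Accommodate): payoffs -4, -2, 6 → best response Passive.
Mutual best responses: (Withdraw, Accommodate, Passive).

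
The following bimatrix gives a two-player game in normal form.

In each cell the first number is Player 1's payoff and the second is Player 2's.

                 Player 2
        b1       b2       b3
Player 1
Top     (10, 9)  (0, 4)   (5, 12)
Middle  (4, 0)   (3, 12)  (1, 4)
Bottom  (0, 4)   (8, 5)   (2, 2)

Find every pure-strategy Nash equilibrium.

(Top, b1): Player 2 can switch to b3 (9 → 12). Not NE.
(Top, b2): Player 1 can switch to Middle (0 → 3). Not NE.
(Top, b3): Player 1 gets 5, best alternative 2; Player 2 gets 12, best alternative 9. No profitable deviation — NE.
(Middle, b1): Player 1 can switch to Top (4 → 10). Not NE.
(Middle, b2): Player 1 can switch to Bottom (3 → 8). Not NE.
(Middle, b3): Player 1 can switch to Top (1 → 5). Not NE.
(Bottom, b1): Player 1 can switch to Top (0 → 10). Not NE.
(Bottom, b2): Player 1 gets 8, best alternative 3; Player 2 gets 5, best alternative 4. No profitable deviation — NE.
(Bottom, b3): Player 1 can switch to Top (2 → 5). Not NE.

The pure Nash equilibria are (Top, b3) and (Bottom, b2).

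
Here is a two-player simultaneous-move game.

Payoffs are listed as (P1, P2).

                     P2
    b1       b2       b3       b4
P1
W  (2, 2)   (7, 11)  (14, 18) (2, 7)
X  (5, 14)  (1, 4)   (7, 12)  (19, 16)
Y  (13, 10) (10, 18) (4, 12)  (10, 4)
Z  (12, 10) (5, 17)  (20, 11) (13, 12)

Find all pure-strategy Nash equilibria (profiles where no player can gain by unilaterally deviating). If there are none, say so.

(X, b4) and (Y, b2)

For each strategy profile, look for a profitable unilateral deviation.
(W, b1): P1 can switch to X (2 → 5). Not NE.
(W, b2): P1 can switch to Y (7 → 10). Not NE.
(W, b3): P1 can switch to Z (14 → 20). Not NE.
(W, b4): P1 can switch to X (2 → 19). Not NE.
(X, b1): P1 can switch to Y (5 → 13). Not NE.
(X, b2): P1 can switch to W (1 → 7). Not NE.
(X, b3): P1 can switch to W (7 → 14). Not NE.
(X, b4): P1 gets 19, best alternative 13; P2 gets 16, best alternative 14. No profitable deviation — NE.
(Y, b1): P2 can switch to b2 (10 → 18). Not NE.
(Y, b2): P1 gets 10, best alternative 7; P2 gets 18, best alternative 12. No profitable deviation — NE.
(The remaining 6 profiles each have a profitable deviation by the same check.)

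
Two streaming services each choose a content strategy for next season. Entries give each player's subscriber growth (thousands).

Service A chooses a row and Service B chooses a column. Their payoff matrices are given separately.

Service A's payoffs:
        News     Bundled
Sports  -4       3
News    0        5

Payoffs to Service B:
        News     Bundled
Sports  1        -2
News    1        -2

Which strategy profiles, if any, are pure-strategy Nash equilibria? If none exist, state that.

The unique pure-strategy Nash equilibrium is (News, News).

Service A against News: payoffs -4, 0 → best response News.
Service A against Bundled: payoffs 3, 5 → best response News.
Service B against Sports: payoffs 1, -2 → best response News.
Service B against News: payoffs 1, -2 → best response News.
Mutual best responses: (News, News).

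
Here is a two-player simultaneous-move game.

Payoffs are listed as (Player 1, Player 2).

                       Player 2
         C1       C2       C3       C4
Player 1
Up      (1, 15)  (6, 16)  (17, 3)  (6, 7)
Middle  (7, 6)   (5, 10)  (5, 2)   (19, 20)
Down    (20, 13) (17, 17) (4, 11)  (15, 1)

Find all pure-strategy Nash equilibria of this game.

The pure Nash equilibria are (Middle, C4) and (Down, C2).

(Up, C1): Player 1 can switch to Middle (1 → 7). Not NE.
(Up, C2): Player 1 can switch to Down (6 → 17). Not NE.
(Up, C3): Player 2 can switch to C1 (3 → 15). Not NE.
(Up, C4): Player 1 can switch to Middle (6 → 19). Not NE.
(Middle, C1): Player 1 can switch to Down (7 → 20). Not NE.
(Middle, C2): Player 1 can switch to Up (5 → 6). Not NE.
(Middle, C3): Player 1 can switch to Up (5 → 17). Not NE.
(Middle, C4): Player 1 gets 19, best alternative 15; Player 2 gets 20, best alternative 10. No profitable deviation — NE.
(Down, C1): Player 2 can switch to C2 (13 → 17). Not NE.
(Down, C2): Player 1 gets 17, best alternative 6; Player 2 gets 17, best alternative 13. No profitable deviation — NE.
(Down, C3): Player 1 can switch to Up (4 → 17). Not NE.
(Down, C4): Player 1 can switch to Middle (15 → 19). Not NE.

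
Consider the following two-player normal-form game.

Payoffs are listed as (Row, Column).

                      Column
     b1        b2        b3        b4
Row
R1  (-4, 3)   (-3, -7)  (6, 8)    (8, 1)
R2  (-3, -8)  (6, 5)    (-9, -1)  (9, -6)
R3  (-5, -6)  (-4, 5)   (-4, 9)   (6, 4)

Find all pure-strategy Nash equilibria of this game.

Pure-strategy Nash equilibria: (R1, b3), (R2, b2)

Mark each player's best response to every combination of opponents' strategies; a profile where every player is best-responding is a pure Nash equilibrium.
Row against b1: payoffs -4, -3, -5 → best response R2.
Row against b2: payoffs -3, 6, -4 → best response R2.
Row against b3: payoffs 6, -9, -4 → best response R1.
Row against b4: payoffs 8, 9, 6 → best response R2.
Column against R1: payoffs 3, -7, 8, 1 → best response b3.
Column against R2: payoffs -8, 5, -1, -6 → best response b2.
Column against R3: payoffs -6, 5, 9, 4 → best response b3.
Mutual best responses: (R1, b3); (R2, b2).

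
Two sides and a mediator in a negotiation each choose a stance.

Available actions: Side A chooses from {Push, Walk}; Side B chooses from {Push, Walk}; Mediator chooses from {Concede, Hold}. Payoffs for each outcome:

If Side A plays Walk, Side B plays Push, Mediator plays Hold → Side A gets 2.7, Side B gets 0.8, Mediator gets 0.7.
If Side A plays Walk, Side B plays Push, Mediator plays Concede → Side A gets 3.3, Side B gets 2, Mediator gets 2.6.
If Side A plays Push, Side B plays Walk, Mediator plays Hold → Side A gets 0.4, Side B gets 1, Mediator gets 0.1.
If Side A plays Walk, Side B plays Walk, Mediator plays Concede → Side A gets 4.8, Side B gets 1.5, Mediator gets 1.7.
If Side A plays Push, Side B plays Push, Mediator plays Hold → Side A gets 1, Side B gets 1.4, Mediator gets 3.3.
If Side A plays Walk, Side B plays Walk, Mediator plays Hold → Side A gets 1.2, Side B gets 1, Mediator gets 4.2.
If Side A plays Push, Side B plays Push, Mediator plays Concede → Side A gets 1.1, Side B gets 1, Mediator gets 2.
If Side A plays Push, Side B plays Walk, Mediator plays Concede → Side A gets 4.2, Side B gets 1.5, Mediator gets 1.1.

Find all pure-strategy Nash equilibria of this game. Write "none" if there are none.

(Walk, Push, Concede); (Walk, Walk, Hold)

(Push, Push, Concede): Side A can switch to Walk (1.1 → 3.3). Not NE.
(Push, Push, Hold): Side A can switch to Walk (1 → 2.7). Not NE.
(Push, Walk, Concede): Side A can switch to Walk (4.2 → 4.8). Not NE.
(Push, Walk, Hold): Side A can switch to Walk (0.4 → 1.2). Not NE.
(Walk, Push, Concede): Side A gets 3.3, best alternative 1.1; Side B gets 2, best alternative 1.5; Mediator gets 2.6, best alternative 0.7. No profitable deviation — NE.
(Walk, Push, Hold): Side B can switch to Walk (0.8 → 1). Not NE.
(Walk, Walk, Concede): Side B can switch to Push (1.5 → 2). Not NE.
(Walk, Walk, Hold): Side A gets 1.2, best alternative 0.4; Side B gets 1, best alternative 0.8; Mediator gets 4.2, best alternative 1.7. No profitable deviation — NE.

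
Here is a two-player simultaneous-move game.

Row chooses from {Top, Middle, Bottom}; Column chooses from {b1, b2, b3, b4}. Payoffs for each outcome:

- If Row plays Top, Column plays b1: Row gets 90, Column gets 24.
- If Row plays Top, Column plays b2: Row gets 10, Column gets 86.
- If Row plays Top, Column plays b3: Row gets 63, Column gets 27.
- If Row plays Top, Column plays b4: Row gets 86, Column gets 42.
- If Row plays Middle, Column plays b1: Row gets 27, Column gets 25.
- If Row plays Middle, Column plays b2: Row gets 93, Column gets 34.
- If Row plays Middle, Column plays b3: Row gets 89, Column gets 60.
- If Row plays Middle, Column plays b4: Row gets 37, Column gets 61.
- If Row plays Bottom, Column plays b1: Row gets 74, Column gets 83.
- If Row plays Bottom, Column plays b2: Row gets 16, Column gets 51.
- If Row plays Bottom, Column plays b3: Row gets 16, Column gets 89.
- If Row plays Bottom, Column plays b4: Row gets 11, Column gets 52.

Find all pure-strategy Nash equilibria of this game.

(Top, b1): Column can switch to b2 (24 → 86). Not NE.
(Top, b2): Row can switch to Middle (10 → 93). Not NE.
(Top, b3): Row can switch to Middle (63 → 89). Not NE.
(Top, b4): Column can switch to b2 (42 → 86). Not NE.
(Middle, b1): Row can switch to Top (27 → 90). Not NE.
(Middle, b2): Column can switch to b3 (34 → 60). Not NE.
(Middle, b3): Column can switch to b4 (60 → 61). Not NE.
(Middle, b4): Row can switch to Top (37 → 86). Not NE.
(The remaining 4 profiles each have a profitable deviation by the same check.)

This game has no pure Nash equilibrium.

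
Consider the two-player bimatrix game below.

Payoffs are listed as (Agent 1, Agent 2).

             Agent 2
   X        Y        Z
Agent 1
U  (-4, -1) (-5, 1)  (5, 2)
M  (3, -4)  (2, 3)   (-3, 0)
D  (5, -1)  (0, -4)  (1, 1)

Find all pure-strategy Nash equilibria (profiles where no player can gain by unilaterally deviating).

Pure-strategy Nash equilibria: (U, Z), (M, Y)

(U, X): Agent 1 can switch to M (-4 → 3). Not NE.
(U, Y): Agent 1 can switch to M (-5 → 2). Not NE.
(U, Z): Agent 1 gets 5, best alternative 1; Agent 2 gets 2, best alternative 1. No profitable deviation — NE.
(M, X): Agent 1 can switch to D (3 → 5). Not NE.
(M, Y): Agent 1 gets 2, best alternative 0; Agent 2 gets 3, best alternative 0. No profitable deviation — NE.
(M, Z): Agent 1 can switch to U (-3 → 5). Not NE.
(D, X): Agent 2 can switch to Z (-1 → 1). Not NE.
(D, Y): Agent 1 can switch to M (0 → 2). Not NE.
(D, Z): Agent 1 can switch to U (1 → 5). Not NE.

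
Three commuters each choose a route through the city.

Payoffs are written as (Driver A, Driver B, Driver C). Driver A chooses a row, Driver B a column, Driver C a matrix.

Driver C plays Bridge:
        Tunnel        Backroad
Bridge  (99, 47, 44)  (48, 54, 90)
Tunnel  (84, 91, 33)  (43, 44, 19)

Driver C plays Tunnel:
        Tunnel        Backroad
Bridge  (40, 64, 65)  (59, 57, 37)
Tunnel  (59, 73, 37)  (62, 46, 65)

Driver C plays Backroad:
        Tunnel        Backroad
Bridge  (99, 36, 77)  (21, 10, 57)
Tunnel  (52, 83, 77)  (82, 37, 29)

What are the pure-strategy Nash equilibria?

Pure-strategy Nash equilibria: (Bridge, Tunnel, Backroad), (Bridge, Backroad, Bridge)

For each strategy profile, look for a profitable unilateral deviation.
(Bridge, Tunnel, Bridge): Driver B can switch to Backroad (47 → 54). Not NE.
(Bridge, Tunnel, Tunnel): Driver A can switch to Tunnel (40 → 59). Not NE.
(Bridge, Tunnel, Backroad): Driver A gets 99, best alternative 52; Driver B gets 36, best alternative 10; Driver C gets 77, best alternative 65. No profitable deviation — NE.
(Bridge, Backroad, Bridge): Driver A gets 48, best alternative 43; Driver B gets 54, best alternative 47; Driver C gets 90, best alternative 57. No profitable deviation — NE.
(Bridge, Backroad, Tunnel): Driver A can switch to Tunnel (59 → 62). Not NE.
(Bridge, Backroad, Backroad): Driver A can switch to Tunnel (21 → 82). Not NE.
(Tunnel, Tunnel, Bridge): Driver A can switch to Bridge (84 → 99). Not NE.
(Tunnel, Tunnel, Tunnel): Driver C can switch to Backroad (37 → 77). Not NE.
(The remaining 4 profiles each have a profitable deviation by the same check.)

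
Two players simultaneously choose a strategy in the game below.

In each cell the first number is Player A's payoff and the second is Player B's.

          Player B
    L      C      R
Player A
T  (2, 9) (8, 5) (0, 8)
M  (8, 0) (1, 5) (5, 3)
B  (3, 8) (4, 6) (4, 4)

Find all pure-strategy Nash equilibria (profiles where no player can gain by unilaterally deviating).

This game has no pure Nash equilibrium.

Mark each player's best response to every combination of opponents' strategies; a profile where every player is best-responding is a pure Nash equilibrium.
Player A against L: payoffs 2, 8, 3 → best response M.
Player A against C: payoffs 8, 1, 4 → best response T.
Player A against R: payoffs 0, 5, 4 → best response M.
Player B against T: payoffs 9, 5, 8 → best response L.
Player B against M: payoffs 0, 5, 3 → best response C.
Player B against B: payoffs 8, 6, 4 → best response L.
No profile is a mutual best response for all players.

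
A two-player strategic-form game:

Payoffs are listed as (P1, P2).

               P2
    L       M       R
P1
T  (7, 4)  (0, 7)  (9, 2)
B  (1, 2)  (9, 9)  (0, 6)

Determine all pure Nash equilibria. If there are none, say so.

The unique pure-strategy Nash equilibrium is (B, M).

P1 against L: payoffs 7, 1 → best response T.
P1 against M: payoffs 0, 9 → best response B.
P1 against R: payoffs 9, 0 → best response T.
P2 against T: payoffs 4, 7, 2 → best response M.
P2 against B: payoffs 2, 9, 6 → best response M.
Mutual best responses: (B, M).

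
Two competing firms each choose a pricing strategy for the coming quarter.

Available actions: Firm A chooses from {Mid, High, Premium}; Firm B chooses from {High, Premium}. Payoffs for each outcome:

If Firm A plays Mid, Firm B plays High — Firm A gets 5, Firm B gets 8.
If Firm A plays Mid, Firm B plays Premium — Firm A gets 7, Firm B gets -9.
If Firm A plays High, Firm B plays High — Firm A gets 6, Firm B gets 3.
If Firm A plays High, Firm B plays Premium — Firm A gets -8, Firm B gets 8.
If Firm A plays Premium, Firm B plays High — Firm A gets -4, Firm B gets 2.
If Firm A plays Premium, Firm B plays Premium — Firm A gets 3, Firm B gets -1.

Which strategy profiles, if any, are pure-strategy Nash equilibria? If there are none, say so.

For each player, find the best response to each opponent profile; mutual best responses are the pure NE.
Firm A against High: payoffs 5, 6, -4 → best response High.
Firm A against Premium: payoffs 7, -8, 3 → best response Mid.
Firm B against Mid: payoffs 8, -9 → best response High.
Firm B against High: payoffs 3, 8 → best response Premium.
Firm B against Premium: payoffs 2, -1 → best response High.
No profile is a mutual best response for all players.

There is no pure-strategy Nash equilibrium.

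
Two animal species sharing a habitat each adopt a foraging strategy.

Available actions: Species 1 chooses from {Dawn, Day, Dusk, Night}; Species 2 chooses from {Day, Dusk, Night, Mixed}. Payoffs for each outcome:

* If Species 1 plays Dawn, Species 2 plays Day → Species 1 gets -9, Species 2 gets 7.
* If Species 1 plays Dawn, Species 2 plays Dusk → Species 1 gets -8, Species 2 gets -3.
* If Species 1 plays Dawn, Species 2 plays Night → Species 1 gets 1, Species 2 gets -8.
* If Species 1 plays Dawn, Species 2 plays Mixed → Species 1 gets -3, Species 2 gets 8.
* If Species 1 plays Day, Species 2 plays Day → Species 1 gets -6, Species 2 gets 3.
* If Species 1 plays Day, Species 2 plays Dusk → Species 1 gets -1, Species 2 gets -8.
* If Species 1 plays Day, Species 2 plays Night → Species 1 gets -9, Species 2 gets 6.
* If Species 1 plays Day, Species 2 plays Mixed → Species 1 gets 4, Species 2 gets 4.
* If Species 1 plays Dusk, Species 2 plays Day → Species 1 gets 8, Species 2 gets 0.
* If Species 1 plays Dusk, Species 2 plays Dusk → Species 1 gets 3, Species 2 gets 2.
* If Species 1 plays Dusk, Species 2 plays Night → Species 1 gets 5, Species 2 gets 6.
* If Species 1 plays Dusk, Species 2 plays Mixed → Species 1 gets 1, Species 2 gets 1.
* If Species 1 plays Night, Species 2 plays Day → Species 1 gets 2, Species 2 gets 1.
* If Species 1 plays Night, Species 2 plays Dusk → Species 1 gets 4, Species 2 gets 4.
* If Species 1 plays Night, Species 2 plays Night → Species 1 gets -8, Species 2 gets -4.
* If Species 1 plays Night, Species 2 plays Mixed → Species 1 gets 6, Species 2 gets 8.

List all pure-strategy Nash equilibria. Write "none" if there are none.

The pure Nash equilibria are (Dusk, Night) and (Night, Mixed).

Mark each player's best response to every combination of opponents' strategies; a profile where every player is best-responding is a pure Nash equilibrium.
Species 1 against Day: payoffs -9, -6, 8, 2 → best response Dusk.
Species 1 against Dusk: payoffs -8, -1, 3, 4 → best response Night.
Species 1 against Night: payoffs 1, -9, 5, -8 → best response Dusk.
Species 1 against Mixed: payoffs -3, 4, 1, 6 → best response Night.
Species 2 against Dawn: payoffs 7, -3, -8, 8 → best response Mixed.
Species 2 against Day: payoffs 3, -8, 6, 4 → best response Night.
Species 2 against Dusk: payoffs 0, 2, 6, 1 → best response Night.
Species 2 against Night: payoffs 1, 4, -4, 8 → best response Mixed.
Mutual best responses: (Dusk, Night); (Night, Mixed).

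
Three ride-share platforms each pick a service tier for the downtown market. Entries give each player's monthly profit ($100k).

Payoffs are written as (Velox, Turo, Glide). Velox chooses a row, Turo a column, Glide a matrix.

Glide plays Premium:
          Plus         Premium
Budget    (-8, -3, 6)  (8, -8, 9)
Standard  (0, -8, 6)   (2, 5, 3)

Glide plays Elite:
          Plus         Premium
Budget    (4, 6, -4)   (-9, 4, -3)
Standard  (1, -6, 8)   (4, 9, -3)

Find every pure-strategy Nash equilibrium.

This game has no pure Nash equilibrium.

Velox against (Plus, Premium): payoffs -8, 0 → best response Standard.
Velox against (Plus, Elite): payoffs 4, 1 → best response Budget.
Velox against (Premium, Premium): payoffs 8, 2 → best response Budget.
Velox against (Premium, Elite): payoffs -9, 4 → best response Standard.
Turo against (Budget, Premium): payoffs -3, -8 → best response Plus.
Turo against (Budget, Elite): payoffs 6, 4 → best response Plus.
Turo against (Standard, Premium): payoffs -8, 5 → best response Premium.
Turo against (Standard, Elite): payoffs -6, 9 → best response Premium.
Glide against (Budget, Plus): payoffs 6, -4 → best response Premium.
Glide against (Budget, Premium): payoffs 9, -3 → best response Premium.
Glide against (Standard, Plus): payoffs 6, 8 → best response Elite.
Glide against (Standard, Premium): payoffs 3, -3 → best response Premium.
No profile is a mutual best response for all players.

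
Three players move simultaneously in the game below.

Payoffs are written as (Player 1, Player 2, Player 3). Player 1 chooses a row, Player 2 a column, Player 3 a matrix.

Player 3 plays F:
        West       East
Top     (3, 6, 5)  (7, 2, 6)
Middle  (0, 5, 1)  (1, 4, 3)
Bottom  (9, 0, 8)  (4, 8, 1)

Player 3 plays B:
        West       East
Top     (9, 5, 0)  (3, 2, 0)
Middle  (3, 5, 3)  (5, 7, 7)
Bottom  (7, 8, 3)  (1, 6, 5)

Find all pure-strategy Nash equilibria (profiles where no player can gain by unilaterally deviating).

(Top, West, F): Player 1 can switch to Bottom (3 → 9). Not NE.
(Top, West, B): Player 3 can switch to F (0 → 5). Not NE.
(Top, East, F): Player 2 can switch to West (2 → 6). Not NE.
(Top, East, B): Player 1 can switch to Middle (3 → 5). Not NE.
(Middle, West, F): Player 1 can switch to Top (0 → 3). Not NE.
(Middle, West, B): Player 1 can switch to Top (3 → 9). Not NE.
(Middle, East, B): Player 1 gets 5, best alternative 3; Player 2 gets 7, best alternative 5; Player 3 gets 7, best alternative 3. No profitable deviation — NE.
(The remaining 5 profiles each have a profitable deviation by the same check.)

(Middle, East, B)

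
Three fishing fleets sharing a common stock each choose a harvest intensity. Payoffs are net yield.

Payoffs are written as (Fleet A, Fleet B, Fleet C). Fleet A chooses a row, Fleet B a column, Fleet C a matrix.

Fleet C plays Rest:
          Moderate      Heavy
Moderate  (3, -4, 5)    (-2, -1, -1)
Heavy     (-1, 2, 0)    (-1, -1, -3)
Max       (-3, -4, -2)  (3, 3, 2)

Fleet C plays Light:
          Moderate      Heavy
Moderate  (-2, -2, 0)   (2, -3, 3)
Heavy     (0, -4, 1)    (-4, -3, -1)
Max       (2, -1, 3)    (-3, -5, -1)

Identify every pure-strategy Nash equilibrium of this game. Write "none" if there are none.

(Max, Moderate, Light); (Max, Heavy, Rest)

Fleet A against (Moderate, Rest): payoffs 3, -1, -3 → best response Moderate.
Fleet A against (Moderate, Light): payoffs -2, 0, 2 → best response Max.
Fleet A against (Heavy, Rest): payoffs -2, -1, 3 → best response Max.
Fleet A against (Heavy, Light): payoffs 2, -4, -3 → best response Moderate.
Fleet B against (Moderate, Rest): payoffs -4, -1 → best response Heavy.
Fleet B against (Moderate, Light): payoffs -2, -3 → best response Moderate.
Fleet B against (Heavy, Rest): payoffs 2, -1 → best response Moderate.
Fleet B against (Heavy, Light): payoffs -4, -3 → best response Heavy.
Fleet B against (Max, Rest): payoffs -4, 3 → best response Heavy.
Fleet B against (Max, Light): payoffs -1, -5 → best response Moderate.
Fleet C against (Moderate, Moderate): payoffs 5, 0 → best response Rest.
Fleet C against (Moderate, Heavy): payoffs -1, 3 → best response Light.
Fleet C against (Heavy, Moderate): payoffs 0, 1 → best response Light.
Fleet C against (Heavy, Heavy): payoffs -3, -1 → best response Light.
Fleet C against (Max, Moderate): payoffs -2, 3 → best response Light.
Fleet C against (Max, Heavy): payoffs 2, -1 → best response Rest.
Mutual best responses: (Max, Moderate, Light); (Max, Heavy, Rest).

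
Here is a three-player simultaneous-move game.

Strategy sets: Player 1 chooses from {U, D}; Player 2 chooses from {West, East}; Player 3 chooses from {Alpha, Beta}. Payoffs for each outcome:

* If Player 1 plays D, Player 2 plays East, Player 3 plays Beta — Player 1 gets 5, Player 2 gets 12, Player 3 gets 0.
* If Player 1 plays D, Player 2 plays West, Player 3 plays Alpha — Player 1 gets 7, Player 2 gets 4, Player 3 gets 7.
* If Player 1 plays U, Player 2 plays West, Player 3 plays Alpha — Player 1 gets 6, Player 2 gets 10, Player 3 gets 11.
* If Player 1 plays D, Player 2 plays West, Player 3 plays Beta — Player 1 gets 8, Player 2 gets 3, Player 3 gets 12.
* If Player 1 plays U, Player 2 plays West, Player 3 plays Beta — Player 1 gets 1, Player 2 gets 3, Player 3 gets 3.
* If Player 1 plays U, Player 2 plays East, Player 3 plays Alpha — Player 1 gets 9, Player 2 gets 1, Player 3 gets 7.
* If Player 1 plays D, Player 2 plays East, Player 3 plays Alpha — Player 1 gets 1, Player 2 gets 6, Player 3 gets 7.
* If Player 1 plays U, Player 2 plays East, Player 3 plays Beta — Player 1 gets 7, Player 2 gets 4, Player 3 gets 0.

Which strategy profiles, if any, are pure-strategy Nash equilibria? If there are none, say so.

(U, West, Alpha): Player 1 can switch to D (6 → 7). Not NE.
(U, West, Beta): Player 1 can switch to D (1 → 8). Not NE.
(U, East, Alpha): Player 2 can switch to West (1 → 10). Not NE.
(U, East, Beta): Player 3 can switch to Alpha (0 → 7). Not NE.
(D, West, Alpha): Player 2 can switch to East (4 → 6). Not NE.
(D, West, Beta): Player 2 can switch to East (3 → 12). Not NE.
(D, East, Alpha): Player 1 can switch to U (1 → 9). Not NE.
(D, East, Beta): Player 1 can switch to U (5 → 7). Not NE.

This game has no pure Nash equilibrium.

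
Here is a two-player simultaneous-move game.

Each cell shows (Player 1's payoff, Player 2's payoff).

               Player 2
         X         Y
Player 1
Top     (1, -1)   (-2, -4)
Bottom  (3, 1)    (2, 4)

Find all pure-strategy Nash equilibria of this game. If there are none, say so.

Player 1 against X: payoffs 1, 3 → best response Bottom.
Player 1 against Y: payoffs -2, 2 → best response Bottom.
Player 2 against Top: payoffs -1, -4 → best response X.
Player 2 against Bottom: payoffs 1, 4 → best response Y.
Mutual best responses: (Bottom, Y).

(Bottom, Y)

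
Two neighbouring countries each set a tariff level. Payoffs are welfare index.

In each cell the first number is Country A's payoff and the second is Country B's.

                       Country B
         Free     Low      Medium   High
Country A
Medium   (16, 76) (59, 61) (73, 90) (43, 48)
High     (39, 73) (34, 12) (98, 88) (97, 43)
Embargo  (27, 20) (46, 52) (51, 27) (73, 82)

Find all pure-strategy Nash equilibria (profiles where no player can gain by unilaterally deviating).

The unique pure-strategy Nash equilibrium is (High, Medium).

Country A against Free: payoffs 16, 39, 27 → best response High.
Country A against Low: payoffs 59, 34, 46 → best response Medium.
Country A against Medium: payoffs 73, 98, 51 → best response High.
Country A against High: payoffs 43, 97, 73 → best response High.
Country B against Medium: payoffs 76, 61, 90, 48 → best response Medium.
Country B against High: payoffs 73, 12, 88, 43 → best response Medium.
Country B against Embargo: payoffs 20, 52, 27, 82 → best response High.
Mutual best responses: (High, Medium).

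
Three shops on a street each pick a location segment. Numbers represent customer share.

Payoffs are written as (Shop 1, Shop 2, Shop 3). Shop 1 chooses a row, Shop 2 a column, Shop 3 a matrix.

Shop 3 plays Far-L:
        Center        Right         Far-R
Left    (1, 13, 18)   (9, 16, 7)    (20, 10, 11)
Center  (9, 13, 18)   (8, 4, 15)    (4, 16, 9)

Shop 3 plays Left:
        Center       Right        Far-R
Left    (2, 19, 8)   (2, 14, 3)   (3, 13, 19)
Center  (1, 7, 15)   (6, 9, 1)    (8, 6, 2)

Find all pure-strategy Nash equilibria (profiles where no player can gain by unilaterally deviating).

Shop 1 against (Center, Far-L): payoffs 1, 9 → best response Center.
Shop 1 against (Center, Left): payoffs 2, 1 → best response Left.
Shop 1 against (Right, Far-L): payoffs 9, 8 → best response Left.
Shop 1 against (Right, Left): payoffs 2, 6 → best response Center.
Shop 1 against (Far-R, Far-L): payoffs 20, 4 → best response Left.
Shop 1 against (Far-R, Left): payoffs 3, 8 → best response Center.
Shop 2 against (Left, Far-L): payoffs 13, 16, 10 → best response Right.
Shop 2 against (Left, Left): payoffs 19, 14, 13 → best response Center.
Shop 2 against (Center, Far-L): payoffs 13, 4, 16 → best response Far-R.
Shop 2 against (Center, Left): payoffs 7, 9, 6 → best response Right.
Shop 3 against (Left, Center): payoffs 18, 8 → best response Far-L.
Shop 3 against (Left, Right): payoffs 7, 3 → best response Far-L.
Shop 3 against (Left, Far-R): payoffs 11, 19 → best response Left.
Shop 3 against (Center, Center): payoffs 18, 15 → best response Far-L.
Shop 3 against (Center, Right): payoffs 15, 1 → best response Far-L.
Shop 3 against (Center, Far-R): payoffs 9, 2 → best response Far-L.
Mutual best responses: (Left, Right, Far-L).

Pure NE: (Left, Right, Far-L)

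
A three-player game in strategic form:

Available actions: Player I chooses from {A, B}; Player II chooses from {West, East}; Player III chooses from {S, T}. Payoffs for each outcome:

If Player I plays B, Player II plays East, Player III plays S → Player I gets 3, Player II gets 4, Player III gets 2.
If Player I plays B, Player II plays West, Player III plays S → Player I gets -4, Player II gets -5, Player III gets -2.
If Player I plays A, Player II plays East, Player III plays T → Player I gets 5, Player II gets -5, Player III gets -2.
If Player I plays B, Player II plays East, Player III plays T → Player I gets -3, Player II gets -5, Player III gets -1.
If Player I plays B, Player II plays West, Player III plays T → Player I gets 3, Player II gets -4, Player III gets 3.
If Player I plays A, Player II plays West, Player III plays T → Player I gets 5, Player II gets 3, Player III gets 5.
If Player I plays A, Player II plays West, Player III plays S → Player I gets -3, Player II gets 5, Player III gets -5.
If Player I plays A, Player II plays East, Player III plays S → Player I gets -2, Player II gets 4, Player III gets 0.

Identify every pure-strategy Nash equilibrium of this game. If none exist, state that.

Pure-strategy Nash equilibria: (A, West, T); (B, East, S)

Player I against (West, S): payoffs -3, -4 → best response A.
Player I against (West, T): payoffs 5, 3 → best response A.
Player I against (East, S): payoffs -2, 3 → best response B.
Player I against (East, T): payoffs 5, -3 → best response A.
Player II against (A, S): payoffs 5, 4 → best response West.
Player II against (A, T): payoffs 3, -5 → best response West.
Player II against (B, S): payoffs -5, 4 → best response East.
Player II against (B, T): payoffs -4, -5 → best response West.
Player III against (A, West): payoffs -5, 5 → best response T.
Player III against (A, East): payoffs 0, -2 → best response S.
Player III against (B, West): payoffs -2, 3 → best response T.
Player III against (B, East): payoffs 2, -1 → best response S.
Mutual best responses: (A, West, T); (B, East, S).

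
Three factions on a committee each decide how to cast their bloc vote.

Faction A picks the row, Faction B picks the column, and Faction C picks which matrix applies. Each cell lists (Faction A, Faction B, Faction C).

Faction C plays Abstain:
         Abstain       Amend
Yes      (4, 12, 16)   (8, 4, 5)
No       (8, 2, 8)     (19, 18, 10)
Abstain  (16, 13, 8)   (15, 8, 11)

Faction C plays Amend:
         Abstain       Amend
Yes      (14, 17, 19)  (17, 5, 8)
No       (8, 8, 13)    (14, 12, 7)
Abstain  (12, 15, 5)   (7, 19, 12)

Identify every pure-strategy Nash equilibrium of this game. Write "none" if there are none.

Faction A against (Abstain, Abstain): payoffs 4, 8, 16 → best response Abstain.
Faction A against (Abstain, Amend): payoffs 14, 8, 12 → best response Yes.
Faction A against (Amend, Abstain): payoffs 8, 19, 15 → best response No.
Faction A against (Amend, Amend): payoffs 17, 14, 7 → best response Yes.
Faction B against (Yes, Abstain): payoffs 12, 4 → best response Abstain.
Faction B against (Yes, Amend): payoffs 17, 5 → best response Abstain.
Faction B against (No, Abstain): payoffs 2, 18 → best response Amend.
Faction B against (No, Amend): payoffs 8, 12 → best response Amend.
Faction B against (Abstain, Abstain): payoffs 13, 8 → best response Abstain.
Faction B against (Abstain, Amend): payoffs 15, 19 → best response Amend.
Faction C against (Yes, Abstain): payoffs 16, 19 → best response Amend.
Faction C against (Yes, Amend): payoffs 5, 8 → best response Amend.
Faction C against (No, Abstain): payoffs 8, 13 → best response Amend.
Faction C against (No, Amend): payoffs 10, 7 → best response Abstain.
Faction C against (Abstain, Abstain): payoffs 8, 5 → best response Abstain.
Faction C against (Abstain, Amend): payoffs 11, 12 → best response Amend.
Mutual best responses: (Yes, Abstain, Amend); (No, Amend, Abstain); (Abstain, Abstain, Abstain).

(Yes, Abstain, Amend), (No, Amend, Abstain), (Abstain, Abstain, Abstain)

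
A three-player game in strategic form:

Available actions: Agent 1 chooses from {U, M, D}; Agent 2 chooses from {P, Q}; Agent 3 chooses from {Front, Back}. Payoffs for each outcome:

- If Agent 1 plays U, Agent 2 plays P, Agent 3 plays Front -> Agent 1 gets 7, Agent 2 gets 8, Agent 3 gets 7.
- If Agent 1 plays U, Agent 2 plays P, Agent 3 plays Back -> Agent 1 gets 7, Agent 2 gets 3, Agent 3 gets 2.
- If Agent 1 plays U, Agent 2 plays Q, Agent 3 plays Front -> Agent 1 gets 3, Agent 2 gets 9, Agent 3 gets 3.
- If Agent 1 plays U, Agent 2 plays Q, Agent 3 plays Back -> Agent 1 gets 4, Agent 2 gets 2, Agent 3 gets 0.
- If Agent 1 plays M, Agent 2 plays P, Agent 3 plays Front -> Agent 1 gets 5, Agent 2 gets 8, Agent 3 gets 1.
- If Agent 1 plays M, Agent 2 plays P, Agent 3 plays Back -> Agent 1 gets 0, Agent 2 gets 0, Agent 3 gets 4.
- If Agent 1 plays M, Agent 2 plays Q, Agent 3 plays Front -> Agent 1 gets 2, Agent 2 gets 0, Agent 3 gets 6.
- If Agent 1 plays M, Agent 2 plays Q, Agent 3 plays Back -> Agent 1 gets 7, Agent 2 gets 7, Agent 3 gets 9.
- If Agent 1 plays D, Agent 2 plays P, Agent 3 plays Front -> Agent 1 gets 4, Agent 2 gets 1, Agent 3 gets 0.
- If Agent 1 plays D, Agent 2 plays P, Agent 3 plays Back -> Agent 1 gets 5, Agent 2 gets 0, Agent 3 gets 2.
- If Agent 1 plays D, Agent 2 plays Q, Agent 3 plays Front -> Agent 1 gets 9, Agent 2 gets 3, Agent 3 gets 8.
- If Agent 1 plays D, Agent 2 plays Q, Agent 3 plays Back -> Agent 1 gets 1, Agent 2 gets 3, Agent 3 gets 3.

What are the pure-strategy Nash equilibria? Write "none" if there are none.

(M, Q, Back) and (D, Q, Front)

(U, P, Front): Agent 2 can switch to Q (8 → 9). Not NE.
(U, P, Back): Agent 3 can switch to Front (2 → 7). Not NE.
(U, Q, Front): Agent 1 can switch to D (3 → 9). Not NE.
(U, Q, Back): Agent 1 can switch to M (4 → 7). Not NE.
(M, P, Front): Agent 1 can switch to U (5 → 7). Not NE.
(M, P, Back): Agent 1 can switch to U (0 → 7). Not NE.
(M, Q, Front): Agent 1 can switch to U (2 → 3). Not NE.
(M, Q, Back): Agent 1 gets 7, best alternative 4; Agent 2 gets 7, best alternative 0; Agent 3 gets 9, best alternative 6. No profitable deviation — NE.
(D, P, Front): Agent 1 can switch to U (4 → 7). Not NE.
(D, Q, Front): Agent 1 gets 9, best alternative 3; Agent 2 gets 3, best alternative 1; Agent 3 gets 8, best alternative 3. No profitable deviation — NE.
(The remaining 2 profiles each have a profitable deviation by the same check.)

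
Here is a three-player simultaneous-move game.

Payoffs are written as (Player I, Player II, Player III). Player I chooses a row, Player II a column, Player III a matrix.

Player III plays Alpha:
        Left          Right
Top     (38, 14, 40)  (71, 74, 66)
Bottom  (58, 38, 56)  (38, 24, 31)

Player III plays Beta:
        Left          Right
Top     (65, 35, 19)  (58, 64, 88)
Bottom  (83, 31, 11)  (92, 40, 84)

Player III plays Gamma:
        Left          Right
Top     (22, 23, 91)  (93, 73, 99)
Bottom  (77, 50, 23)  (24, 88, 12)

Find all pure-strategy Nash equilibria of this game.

Player I against (Left, Alpha): payoffs 38, 58 → best response Bottom.
Player I against (Left, Beta): payoffs 65, 83 → best response Bottom.
Player I against (Left, Gamma): payoffs 22, 77 → best response Bottom.
Player I against (Right, Alpha): payoffs 71, 38 → best response Top.
Player I against (Right, Beta): payoffs 58, 92 → best response Bottom.
Player I against (Right, Gamma): payoffs 93, 24 → best response Top.
Player II against (Top, Alpha): payoffs 14, 74 → best response Right.
Player II against (Top, Beta): payoffs 35, 64 → best response Right.
Player II against (Top, Gamma): payoffs 23, 73 → best response Right.
Player II against (Bottom, Alpha): payoffs 38, 24 → best response Left.
Player II against (Bottom, Beta): payoffs 31, 40 → best response Right.
Player II against (Bottom, Gamma): payoffs 50, 88 → best response Right.
Player III against (Top, Left): payoffs 40, 19, 91 → best response Gamma.
Player III against (Top, Right): payoffs 66, 88, 99 → best response Gamma.
Player III against (Bottom, Left): payoffs 56, 11, 23 → best response Alpha.
Player III against (Bottom, Right): payoffs 31, 84, 12 → best response Beta.
Mutual best responses: (Top, Right, Gamma); (Bottom, Left, Alpha); (Bottom, Right, Beta).

Pure-strategy Nash equilibria: (Top, Right, Gamma) and (Bottom, Left, Alpha) and (Bottom, Right, Beta)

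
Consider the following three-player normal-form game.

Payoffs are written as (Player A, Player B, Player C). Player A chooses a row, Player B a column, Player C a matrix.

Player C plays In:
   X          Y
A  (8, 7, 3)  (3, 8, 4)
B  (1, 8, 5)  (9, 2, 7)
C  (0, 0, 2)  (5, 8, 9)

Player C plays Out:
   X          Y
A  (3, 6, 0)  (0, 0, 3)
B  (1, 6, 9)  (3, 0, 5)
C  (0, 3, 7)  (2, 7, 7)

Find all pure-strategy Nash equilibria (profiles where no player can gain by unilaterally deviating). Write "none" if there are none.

Player A against (X, In): payoffs 8, 1, 0 → best response A.
Player A against (X, Out): payoffs 3, 1, 0 → best response A.
Player A against (Y, In): payoffs 3, 9, 5 → best response B.
Player A against (Y, Out): payoffs 0, 3, 2 → best response B.
Player B against (A, In): payoffs 7, 8 → best response Y.
Player B against (A, Out): payoffs 6, 0 → best response X.
Player B against (B, In): payoffs 8, 2 → best response X.
Player B against (B, Out): payoffs 6, 0 → best response X.
Player B against (C, In): payoffs 0, 8 → best response Y.
Player B against (C, Out): payoffs 3, 7 → best response Y.
Player C against (A, X): payoffs 3, 0 → best response In.
Player C against (A, Y): payoffs 4, 3 → best response In.
Player C against (B, X): payoffs 5, 9 → best response Out.
Player C against (B, Y): payoffs 7, 5 → best response In.
Player C against (C, X): payoffs 2, 7 → best response Out.
Player C against (C, Y): payoffs 9, 7 → best response In.
No profile is a mutual best response for all players.

none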